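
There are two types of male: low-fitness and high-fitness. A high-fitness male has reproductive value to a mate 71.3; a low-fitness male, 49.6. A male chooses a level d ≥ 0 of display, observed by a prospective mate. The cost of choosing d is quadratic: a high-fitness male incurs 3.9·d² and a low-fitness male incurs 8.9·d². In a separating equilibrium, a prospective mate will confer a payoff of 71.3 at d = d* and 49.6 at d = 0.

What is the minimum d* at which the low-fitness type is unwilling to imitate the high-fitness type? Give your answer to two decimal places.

The low-fitness type at d = 0 receives 49.6; imitating at d* yields 71.3 − 8.9·d*².
Indifference: 49.6 = 71.3 − 8.9·d*², so d*² = (71.3 − 49.6) / 8.9 ≈ 2.4382.
d* = √2.4382 ≈ 1.56.

1.56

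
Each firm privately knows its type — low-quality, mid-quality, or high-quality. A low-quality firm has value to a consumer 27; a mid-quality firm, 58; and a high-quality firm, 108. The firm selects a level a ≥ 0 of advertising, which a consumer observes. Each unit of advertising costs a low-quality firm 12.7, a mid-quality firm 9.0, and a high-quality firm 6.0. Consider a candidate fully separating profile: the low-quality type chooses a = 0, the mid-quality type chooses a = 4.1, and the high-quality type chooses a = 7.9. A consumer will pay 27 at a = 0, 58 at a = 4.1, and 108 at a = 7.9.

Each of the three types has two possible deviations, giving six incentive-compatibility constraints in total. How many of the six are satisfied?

4

High-quality (own payoff 108 − 6.0×7.9 = 60.6): to a=0 gives 27 → no gain ✓; to a=4.1 gives 58 − 6.0×4.1 = 33.4 → no gain ✓.
Mid-quality (own payoff 58 − 9.0×4.1 = 21.1): to a=0 gives 27 → profitable ✗; to a=7.9 gives 108 − 9.0×7.9 = 36.9 → profitable ✗.
Low-quality (own payoff 27): to a=4.1 gives 58 − 12.7×4.1 = 5.93 → no gain ✓; to a=7.9 gives 108 − 12.7×7.9 = 7.67 → no gain ✓.
4 of the 6 constraints hold; not an equilibrium.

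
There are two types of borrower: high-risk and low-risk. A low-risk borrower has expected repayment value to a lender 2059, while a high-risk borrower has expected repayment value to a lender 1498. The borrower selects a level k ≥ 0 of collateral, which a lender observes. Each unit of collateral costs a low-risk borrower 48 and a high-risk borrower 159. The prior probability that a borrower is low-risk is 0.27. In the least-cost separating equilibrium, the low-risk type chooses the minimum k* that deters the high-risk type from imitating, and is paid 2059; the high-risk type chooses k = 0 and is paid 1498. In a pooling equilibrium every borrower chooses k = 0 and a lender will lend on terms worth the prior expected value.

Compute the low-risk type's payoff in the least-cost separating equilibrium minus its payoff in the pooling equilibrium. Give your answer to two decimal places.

Least-cost separating signal: k* solves 1498 = 2059 − 159·k*, so k* = (2059 − 1498)/159 ≈ 3.5283.
Low-risk type's separating payoff: 2059 − 48 × k* = 2059 − 48 × (2059 − 1498)/159 = 2059 − 26928/159 ≈ 1889.6415.
Pooling payoff: 0.27 × 2059 + 0.73 × 1498 = 1649.47.
Difference: 1889.6415 − 1649.47 = 240.1715, i.e. 240.17 to two decimal places.
The low-risk type prefers to separate.

240.17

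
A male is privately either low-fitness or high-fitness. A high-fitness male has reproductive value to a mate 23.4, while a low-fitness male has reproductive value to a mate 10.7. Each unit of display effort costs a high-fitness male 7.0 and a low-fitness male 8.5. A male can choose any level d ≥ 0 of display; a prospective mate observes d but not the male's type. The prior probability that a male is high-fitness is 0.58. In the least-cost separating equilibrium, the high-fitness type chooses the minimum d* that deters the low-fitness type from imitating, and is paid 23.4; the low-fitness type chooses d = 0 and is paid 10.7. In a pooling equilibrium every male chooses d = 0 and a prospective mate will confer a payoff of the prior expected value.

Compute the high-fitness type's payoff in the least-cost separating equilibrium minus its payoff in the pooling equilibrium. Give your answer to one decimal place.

Least-cost separating signal: d* solves 10.7 = 23.4 − 8.5·d*, so d* = (23.4 − 10.7)/8.5 ≈ 1.4941.
High-fitness type's separating payoff: 23.4 − 7.0 × d* = 23.4 − 7.0 × (23.4 − 10.7)/8.5 = 23.4 − 88.9/8.5 ≈ 12.941.
Pooling payoff: 0.58 × 23.4 + 0.42 × 10.7 = 18.066.
Difference: 12.941 − 18.066 = -5.125, i.e. -5.1 to one decimal place.
The high-fitness type would prefer the pooling outcome.

-5.1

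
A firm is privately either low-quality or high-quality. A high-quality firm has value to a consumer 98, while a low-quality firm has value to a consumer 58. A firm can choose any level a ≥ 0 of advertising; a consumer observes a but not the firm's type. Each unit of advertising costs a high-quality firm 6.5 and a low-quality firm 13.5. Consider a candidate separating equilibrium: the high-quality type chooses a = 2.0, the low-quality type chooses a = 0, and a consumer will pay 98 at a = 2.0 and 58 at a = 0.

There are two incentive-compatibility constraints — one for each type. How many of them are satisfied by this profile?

Low-quality type: stay at 0 → 58; mimic → 98 − 13.5 × 2.0 = 71. IC fails (58 < 71).
High-quality type: signal → 98 − 6.5 × 2.0 = 85; deviate to 0 → 58. IC holds (85 ≥ 58).
1 of 2 constraints hold, so this profile is not an equilibrium.

1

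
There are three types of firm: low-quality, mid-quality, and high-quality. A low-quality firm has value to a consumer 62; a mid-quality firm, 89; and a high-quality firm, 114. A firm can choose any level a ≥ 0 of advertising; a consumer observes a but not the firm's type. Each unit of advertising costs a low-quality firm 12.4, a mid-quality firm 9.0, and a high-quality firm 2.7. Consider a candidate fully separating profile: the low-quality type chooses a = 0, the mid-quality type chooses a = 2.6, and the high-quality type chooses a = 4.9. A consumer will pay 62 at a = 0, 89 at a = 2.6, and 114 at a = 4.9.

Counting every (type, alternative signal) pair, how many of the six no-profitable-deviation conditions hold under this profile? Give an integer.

Mid-quality (own payoff 89 − 9.0×2.6 = 65.6): to a=0 gives 62 → no gain ✓; to a=4.9 gives 114 − 9.0×4.9 = 69.9 → profitable ✗.
Low-quality (own payoff 62): to a=2.6 gives 89 − 12.4×2.6 = 56.76 → no gain ✓; to a=4.9 gives 114 − 12.4×4.9 = 53.24 → no gain ✓.
High-quality (own payoff 114 − 2.7×4.9 = 100.77): to a=0 gives 62 → no gain ✓; to a=2.6 gives 89 − 2.7×2.6 = 81.98 → no gain ✓.
5 of the 6 constraints hold; not an equilibrium.

5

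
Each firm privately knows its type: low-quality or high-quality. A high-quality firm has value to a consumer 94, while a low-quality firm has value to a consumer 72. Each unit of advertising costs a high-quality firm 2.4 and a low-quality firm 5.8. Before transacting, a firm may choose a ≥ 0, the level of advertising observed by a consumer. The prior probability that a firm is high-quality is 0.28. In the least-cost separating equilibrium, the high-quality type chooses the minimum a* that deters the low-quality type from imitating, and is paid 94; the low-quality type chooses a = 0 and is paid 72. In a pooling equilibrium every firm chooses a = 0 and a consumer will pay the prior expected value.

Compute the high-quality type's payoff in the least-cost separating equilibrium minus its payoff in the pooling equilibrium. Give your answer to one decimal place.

6.7

Least-cost separating signal: a* solves 72 = 94 − 5.8·a*, so a* = (94 − 72)/5.8 ≈ 3.7931.
High-quality type's separating payoff: 94 − 2.4 × a* = 94 − 2.4 × (94 − 72)/5.8 = 94 − 52.8/5.8 ≈ 84.897.
Pooling payoff: 0.28 × 94 + 0.72 × 72 = 78.16.
Difference: 84.897 − 78.16 = 6.737, i.e. 6.7 to one decimal place.
The high-quality type prefers to separate.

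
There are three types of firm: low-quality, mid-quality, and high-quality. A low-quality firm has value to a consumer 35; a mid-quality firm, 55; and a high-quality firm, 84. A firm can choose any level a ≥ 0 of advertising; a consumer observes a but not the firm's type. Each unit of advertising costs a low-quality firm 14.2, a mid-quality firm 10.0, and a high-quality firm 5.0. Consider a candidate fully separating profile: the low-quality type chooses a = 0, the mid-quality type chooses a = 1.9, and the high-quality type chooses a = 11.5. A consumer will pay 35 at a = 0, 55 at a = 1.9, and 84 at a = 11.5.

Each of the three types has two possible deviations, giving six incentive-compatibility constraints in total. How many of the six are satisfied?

4

High-quality (own payoff 84 − 5.0×11.5 = 26.5): to a=0 gives 35 → profitable ✗; to a=1.9 gives 55 − 5.0×1.9 = 45.5 → profitable ✗.
Low-quality (own payoff 35): to a=1.9 gives 55 − 14.2×1.9 = 28.02 → no gain ✓; to a=11.5 gives 84 − 14.2×11.5 = -79.3 → no gain ✓.
Mid-quality (own payoff 55 − 10.0×1.9 = 36): to a=0 gives 35 → no gain ✓; to a=11.5 gives 84 − 10.0×11.5 = -31 → no gain ✓.
4 of the 6 constraints hold; not an equilibrium.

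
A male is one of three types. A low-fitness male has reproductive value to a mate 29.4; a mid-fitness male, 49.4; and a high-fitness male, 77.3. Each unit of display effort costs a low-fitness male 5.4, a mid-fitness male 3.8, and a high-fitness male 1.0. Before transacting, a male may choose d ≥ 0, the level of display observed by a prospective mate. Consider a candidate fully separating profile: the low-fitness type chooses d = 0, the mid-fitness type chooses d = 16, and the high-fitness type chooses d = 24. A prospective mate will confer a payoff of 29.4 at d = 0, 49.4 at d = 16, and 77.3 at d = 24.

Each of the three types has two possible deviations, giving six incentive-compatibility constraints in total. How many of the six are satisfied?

Mid-fitness (own payoff 49.4 − 3.8×16 = -11.4): to d=0 gives 29.4 → profitable ✗; to d=24 gives 77.3 − 3.8×24 = -13.9 → no gain ✓.
High-fitness (own payoff 77.3 − 1.0×24 = 53.3): to d=0 gives 29.4 → no gain ✓; to d=16 gives 49.4 − 1.0×16 = 33.4 → no gain ✓.
Low-fitness (own payoff 29.4): to d=16 gives 49.4 − 5.4×16 = -37 → no gain ✓; to d=24 gives 77.3 − 5.4×24 = -52.3 → no gain ✓.
5 of the 6 constraints hold; not an equilibrium.

5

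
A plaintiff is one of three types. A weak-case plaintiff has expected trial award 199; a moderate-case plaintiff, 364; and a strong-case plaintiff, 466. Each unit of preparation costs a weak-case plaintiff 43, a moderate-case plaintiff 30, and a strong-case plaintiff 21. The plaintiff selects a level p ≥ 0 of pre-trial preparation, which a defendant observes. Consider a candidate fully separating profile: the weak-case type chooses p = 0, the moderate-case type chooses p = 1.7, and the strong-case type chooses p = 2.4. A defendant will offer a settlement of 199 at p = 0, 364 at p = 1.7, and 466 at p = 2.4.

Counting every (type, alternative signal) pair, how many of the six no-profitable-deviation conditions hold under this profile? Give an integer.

Strong-case (own payoff 466 − 21×2.4 = 415.6): to p=0 gives 199 → no gain ✓; to p=1.7 gives 364 − 21×1.7 = 328.3 → no gain ✓.
Moderate-case (own payoff 364 − 30×1.7 = 313): to p=0 gives 199 → no gain ✓; to p=2.4 gives 466 − 30×2.4 = 394 → profitable ✗.
Weak-case (own payoff 199): to p=1.7 gives 364 − 43×1.7 = 290.9 → profitable ✗; to p=2.4 gives 466 − 43×2.4 = 362.8 → profitable ✗.
3 of the 6 constraints hold; not an equilibrium.

3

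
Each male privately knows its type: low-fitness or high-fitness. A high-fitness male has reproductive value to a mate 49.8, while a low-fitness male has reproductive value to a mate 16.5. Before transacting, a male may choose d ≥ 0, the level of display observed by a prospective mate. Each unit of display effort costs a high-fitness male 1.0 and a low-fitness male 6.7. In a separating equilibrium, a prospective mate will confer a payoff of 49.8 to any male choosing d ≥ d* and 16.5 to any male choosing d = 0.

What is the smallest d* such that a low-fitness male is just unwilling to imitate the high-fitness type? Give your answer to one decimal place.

5.0

A low-fitness male choosing d = 0 receives 16.5.
Imitating at d* instead would pay 49.8 at cost 6.7·d*, netting 49.8 − 6.7·d*.
Indifference: 16.5 = 49.8 − 6.7·d*, so d* = (49.8 − 16.5) / 6.7 ≈ 5.0.
This is the low-fitness type's binding incentive-compatibility constraint; any d ≥ 5.0 sustains separation on that side.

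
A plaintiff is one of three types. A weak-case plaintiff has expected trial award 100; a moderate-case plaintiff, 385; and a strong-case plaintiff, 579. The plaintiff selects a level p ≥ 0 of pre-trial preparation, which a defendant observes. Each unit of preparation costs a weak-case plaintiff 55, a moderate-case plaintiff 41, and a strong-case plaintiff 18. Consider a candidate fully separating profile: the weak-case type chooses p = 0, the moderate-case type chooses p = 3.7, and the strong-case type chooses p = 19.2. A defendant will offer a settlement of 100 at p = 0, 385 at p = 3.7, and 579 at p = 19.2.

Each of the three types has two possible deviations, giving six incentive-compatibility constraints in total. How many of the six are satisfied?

Strong-case (own payoff 579 − 18×19.2 = 233.4): to p=0 gives 100 → no gain ✓; to p=3.7 gives 385 − 18×3.7 = 318.4 → profitable ✗.
Weak-case (own payoff 100): to p=3.7 gives 385 − 55×3.7 = 181.5 → profitable ✗; to p=19.2 gives 579 − 55×19.2 = -477 → no gain ✓.
Moderate-case (own payoff 385 − 41×3.7 = 233.3): to p=0 gives 100 → no gain ✓; to p=19.2 gives 579 − 41×19.2 = -208.2 → no gain ✓.
4 of the 6 constraints hold; not an equilibrium.

4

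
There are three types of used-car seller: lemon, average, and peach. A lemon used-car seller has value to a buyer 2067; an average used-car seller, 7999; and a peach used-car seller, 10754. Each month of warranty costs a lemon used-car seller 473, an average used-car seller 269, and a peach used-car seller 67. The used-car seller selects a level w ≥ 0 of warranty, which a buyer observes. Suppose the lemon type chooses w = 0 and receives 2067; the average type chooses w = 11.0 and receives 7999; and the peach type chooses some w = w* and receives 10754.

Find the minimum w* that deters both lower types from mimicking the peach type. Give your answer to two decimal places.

21.24

Lemon type (on-path payoff 2067) won't mimic when 2067 ≥ 10754 − 473·w*, i.e. w* ≥ 18.37.
Average type (on-path payoff 7999 − 269×11.0 = 5040) won't mimic when 5040 ≥ 10754 − 269·w*, i.e. w* ≥ 21.24.
Both must hold, so w* = max(18.37, 21.24) = 21.24. The average type's constraint binds.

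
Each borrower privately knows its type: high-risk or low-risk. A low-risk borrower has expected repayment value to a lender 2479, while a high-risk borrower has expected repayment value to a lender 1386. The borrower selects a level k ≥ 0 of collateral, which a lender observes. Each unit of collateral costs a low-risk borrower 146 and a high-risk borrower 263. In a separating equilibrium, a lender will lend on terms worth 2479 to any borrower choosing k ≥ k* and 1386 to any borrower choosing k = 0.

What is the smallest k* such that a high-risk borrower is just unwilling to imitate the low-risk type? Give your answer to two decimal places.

A high-risk borrower choosing k = 0 receives 1386.
Imitating at k* instead would pay 2479 at cost 263·k*, netting 2479 − 263·k*.
Indifference: 1386 = 2479 − 263·k*, so k* = (2479 − 1386) / 263 ≈ 4.16.
At k* the high-risk type's incentive constraint just binds; the low-risk type strictly prefers k* since its per-unit cost is lower.

4.16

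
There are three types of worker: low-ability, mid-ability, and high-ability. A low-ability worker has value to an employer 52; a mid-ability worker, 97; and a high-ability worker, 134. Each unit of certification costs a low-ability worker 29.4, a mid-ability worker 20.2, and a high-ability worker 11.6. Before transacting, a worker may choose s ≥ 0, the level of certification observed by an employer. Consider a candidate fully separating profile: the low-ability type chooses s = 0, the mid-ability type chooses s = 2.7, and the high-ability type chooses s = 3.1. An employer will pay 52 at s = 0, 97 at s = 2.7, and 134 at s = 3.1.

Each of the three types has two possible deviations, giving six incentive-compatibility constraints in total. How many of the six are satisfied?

4

Low-ability (own payoff 52): to s=2.7 gives 97 − 29.4×2.7 = 17.62 → no gain ✓; to s=3.1 gives 134 − 29.4×3.1 = 42.86 → no gain ✓.
Mid-ability (own payoff 97 − 20.2×2.7 = 42.46): to s=0 gives 52 → profitable ✗; to s=3.1 gives 134 − 20.2×3.1 = 71.38 → profitable ✗.
High-ability (own payoff 134 − 11.6×3.1 = 98.04): to s=0 gives 52 → no gain ✓; to s=2.7 gives 97 − 11.6×2.7 = 65.68 → no gain ✓.
4 of the 6 constraints hold; not an equilibrium.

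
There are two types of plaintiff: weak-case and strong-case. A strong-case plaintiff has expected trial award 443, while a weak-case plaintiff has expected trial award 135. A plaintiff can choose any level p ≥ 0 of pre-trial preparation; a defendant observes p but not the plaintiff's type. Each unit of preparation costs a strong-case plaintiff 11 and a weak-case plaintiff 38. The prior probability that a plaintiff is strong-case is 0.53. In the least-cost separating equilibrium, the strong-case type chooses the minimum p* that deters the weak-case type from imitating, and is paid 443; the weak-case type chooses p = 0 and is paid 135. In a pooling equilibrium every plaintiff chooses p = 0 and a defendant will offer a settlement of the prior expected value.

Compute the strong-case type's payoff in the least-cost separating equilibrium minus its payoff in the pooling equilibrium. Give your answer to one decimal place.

55.6

Least-cost separating signal: p* solves 135 = 443 − 38·p*, so p* = (443 − 135)/38 ≈ 8.1053.
Strong-case type's separating payoff: 443 − 11 × p* = 443 − 11 × (443 − 135)/38 = 443 − 3388/38 ≈ 353.842.
Pooling payoff: 0.53 × 443 + 0.47 × 135 = 298.24.
Difference: 353.842 − 298.24 = 55.602, i.e. 55.6 to one decimal place.
The strong-case type prefers to separate.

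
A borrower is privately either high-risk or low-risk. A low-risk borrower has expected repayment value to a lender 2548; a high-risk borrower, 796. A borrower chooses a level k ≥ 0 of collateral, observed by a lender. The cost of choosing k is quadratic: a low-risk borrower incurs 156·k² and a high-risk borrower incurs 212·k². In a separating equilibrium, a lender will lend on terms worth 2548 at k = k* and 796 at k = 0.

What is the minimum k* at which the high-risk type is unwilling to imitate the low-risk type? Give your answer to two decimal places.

The high-risk type at k = 0 receives 796; imitating at k* yields 2548 − 212·k*².
Indifference: 796 = 2548 − 212·k*², so k*² = (2548 − 796) / 212 ≈ 8.2642.
k* = √8.2642 ≈ 2.87.

2.87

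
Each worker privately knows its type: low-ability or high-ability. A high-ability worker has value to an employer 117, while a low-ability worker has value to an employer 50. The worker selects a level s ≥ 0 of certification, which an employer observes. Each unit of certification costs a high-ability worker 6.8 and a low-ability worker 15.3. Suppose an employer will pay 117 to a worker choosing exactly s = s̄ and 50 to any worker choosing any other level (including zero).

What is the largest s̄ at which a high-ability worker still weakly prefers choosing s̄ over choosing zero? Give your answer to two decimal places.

9.85

Choosing s̄ yields the high-ability type 117 − 6.8·s̄; choosing zero yields 50.
The high-ability type is indifferent at 117 − 6.8·s̄ = 50, i.e. s̄ = (117 − 50) / 6.8 ≈ 9.85.
For any s̄ above 9.85 the high-ability type would rather pool at zero, so separation collapses.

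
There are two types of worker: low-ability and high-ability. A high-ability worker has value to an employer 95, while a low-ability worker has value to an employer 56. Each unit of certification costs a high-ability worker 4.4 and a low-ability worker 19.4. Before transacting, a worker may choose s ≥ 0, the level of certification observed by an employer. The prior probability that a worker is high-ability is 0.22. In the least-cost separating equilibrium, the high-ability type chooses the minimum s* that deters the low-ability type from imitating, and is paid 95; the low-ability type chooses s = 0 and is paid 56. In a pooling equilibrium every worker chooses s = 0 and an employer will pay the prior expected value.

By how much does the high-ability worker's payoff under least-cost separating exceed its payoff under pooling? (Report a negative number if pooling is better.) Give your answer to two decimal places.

Least-cost separating signal: s* solves 56 = 95 − 19.4·s*, so s* = (95 − 56)/19.4 ≈ 2.0103.
High-ability type's separating payoff: 95 − 4.4 × s* = 95 − 4.4 × (95 − 56)/19.4 = 95 − 171.6/19.4 ≈ 86.1546.
Pooling payoff: 0.22 × 95 + 0.78 × 56 = 64.58.
Difference: 86.1546 − 64.58 = 21.5746, i.e. 21.57 to two decimal places.
The high-ability type prefers to separate.

21.57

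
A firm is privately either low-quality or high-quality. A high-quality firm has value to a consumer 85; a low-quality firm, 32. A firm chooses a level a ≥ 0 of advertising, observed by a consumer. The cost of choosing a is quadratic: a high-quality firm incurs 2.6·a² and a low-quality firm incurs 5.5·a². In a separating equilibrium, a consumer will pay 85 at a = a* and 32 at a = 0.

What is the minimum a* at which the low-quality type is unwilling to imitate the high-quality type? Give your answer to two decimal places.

The low-quality type at a = 0 receives 32; imitating at a* yields 85 − 5.5·a*².
Indifference: 32 = 85 − 5.5·a*², so a*² = (85 − 32) / 5.5 ≈ 9.6364.
a* = √9.6364 ≈ 3.10.

3.10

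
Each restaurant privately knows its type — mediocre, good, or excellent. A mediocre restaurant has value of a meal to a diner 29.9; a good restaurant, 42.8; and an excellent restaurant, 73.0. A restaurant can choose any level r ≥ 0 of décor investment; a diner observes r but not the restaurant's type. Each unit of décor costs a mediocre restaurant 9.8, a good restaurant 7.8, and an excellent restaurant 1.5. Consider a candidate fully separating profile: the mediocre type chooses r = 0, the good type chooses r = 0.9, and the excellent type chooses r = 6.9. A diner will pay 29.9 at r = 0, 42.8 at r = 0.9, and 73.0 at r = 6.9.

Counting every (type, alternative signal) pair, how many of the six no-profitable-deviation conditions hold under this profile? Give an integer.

5

Good (own payoff 42.8 − 7.8×0.9 = 35.78): to r=0 gives 29.9 → no gain ✓; to r=6.9 gives 73.0 − 7.8×6.9 = 19.18 → no gain ✓.
Excellent (own payoff 73.0 − 1.5×6.9 = 62.65): to r=0 gives 29.9 → no gain ✓; to r=0.9 gives 42.8 − 1.5×0.9 = 41.45 → no gain ✓.
Mediocre (own payoff 29.9): to r=0.9 gives 42.8 − 9.8×0.9 = 33.98 → profitable ✗; to r=6.9 gives 73.0 − 9.8×6.9 = 5.38 → no gain ✓.
5 of the 6 constraints hold; not an equilibrium.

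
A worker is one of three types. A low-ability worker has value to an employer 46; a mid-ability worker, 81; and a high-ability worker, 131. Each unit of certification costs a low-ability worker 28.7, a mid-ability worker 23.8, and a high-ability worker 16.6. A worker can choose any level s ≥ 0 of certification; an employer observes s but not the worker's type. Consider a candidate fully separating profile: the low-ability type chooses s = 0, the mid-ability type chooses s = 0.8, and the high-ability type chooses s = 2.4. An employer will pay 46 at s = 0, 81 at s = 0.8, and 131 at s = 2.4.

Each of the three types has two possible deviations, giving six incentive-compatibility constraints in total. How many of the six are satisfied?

3

Low-ability (own payoff 46): to s=0.8 gives 81 − 28.7×0.8 = 58.04 → profitable ✗; to s=2.4 gives 131 − 28.7×2.4 = 62.12 → profitable ✗.
High-ability (own payoff 131 − 16.6×2.4 = 91.16): to s=0 gives 46 → no gain ✓; to s=0.8 gives 81 − 16.6×0.8 = 67.72 → no gain ✓.
Mid-ability (own payoff 81 − 23.8×0.8 = 61.96): to s=0 gives 46 → no gain ✓; to s=2.4 gives 131 − 23.8×2.4 = 73.88 → profitable ✗.
3 of the 6 constraints hold; not an equilibrium.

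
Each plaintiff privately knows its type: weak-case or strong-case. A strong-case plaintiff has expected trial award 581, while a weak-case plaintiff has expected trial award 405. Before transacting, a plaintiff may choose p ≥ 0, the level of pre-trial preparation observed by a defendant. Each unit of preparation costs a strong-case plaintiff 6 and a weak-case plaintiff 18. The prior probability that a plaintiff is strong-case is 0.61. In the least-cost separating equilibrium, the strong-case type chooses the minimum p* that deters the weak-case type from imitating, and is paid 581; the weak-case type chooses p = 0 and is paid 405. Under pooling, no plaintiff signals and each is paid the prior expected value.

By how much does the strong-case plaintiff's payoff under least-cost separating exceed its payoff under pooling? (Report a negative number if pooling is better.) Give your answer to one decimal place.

10.0

Least-cost separating signal: p* solves 405 = 581 − 18·p*, so p* = (581 − 405)/18 ≈ 9.7778.
Strong-case type's separating payoff: 581 − 6 × p* = 581 − 6 × (581 − 405)/18 = 581 − 1056/18 ≈ 522.333.
Pooling payoff: 0.61 × 581 + 0.39 × 405 = 512.36.
Difference: 522.333 − 512.36 = 9.973, i.e. 10.0 to one decimal place.
The strong-case type prefers to separate.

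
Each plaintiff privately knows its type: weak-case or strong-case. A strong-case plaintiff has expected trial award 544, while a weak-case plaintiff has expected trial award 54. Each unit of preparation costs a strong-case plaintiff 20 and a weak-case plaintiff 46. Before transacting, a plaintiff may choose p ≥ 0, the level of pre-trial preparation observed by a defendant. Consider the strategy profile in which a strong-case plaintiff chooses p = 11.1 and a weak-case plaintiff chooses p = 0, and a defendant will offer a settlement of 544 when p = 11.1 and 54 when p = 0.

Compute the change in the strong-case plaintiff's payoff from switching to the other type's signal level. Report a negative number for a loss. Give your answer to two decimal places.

-268.00

Playing p = 11.1 the strong-case plaintiff receives 544 − 20 × 11.1 = 322.
Deviating to p = 0 yields 54 instead.
Gain from deviating: 54 − 322 = -268.00.
The gain is negative, so the strong-case type's incentive-compatibility constraint is satisfied.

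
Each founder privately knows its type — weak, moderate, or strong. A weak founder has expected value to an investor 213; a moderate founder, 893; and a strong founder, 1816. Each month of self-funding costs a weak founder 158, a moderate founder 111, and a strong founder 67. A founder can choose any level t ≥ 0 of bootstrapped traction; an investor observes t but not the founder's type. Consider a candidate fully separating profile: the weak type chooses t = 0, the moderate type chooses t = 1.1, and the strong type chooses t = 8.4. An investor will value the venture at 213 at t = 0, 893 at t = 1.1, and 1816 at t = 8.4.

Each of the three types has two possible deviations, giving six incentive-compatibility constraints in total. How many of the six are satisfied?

Strong (own payoff 1816 − 67×8.4 = 1253.2): to t=0 gives 213 → no gain ✓; to t=1.1 gives 893 − 67×1.1 = 819.3 → no gain ✓.
Weak (own payoff 213): to t=1.1 gives 893 − 158×1.1 = 719.2 → profitable ✗; to t=8.4 gives 1816 − 158×8.4 = 488.8 → profitable ✗.
Moderate (own payoff 893 − 111×1.1 = 770.9): to t=0 gives 213 → no gain ✓; to t=8.4 gives 1816 − 111×8.4 = 883.6 → profitable ✗.
3 of the 6 constraints hold; not an equilibrium.

3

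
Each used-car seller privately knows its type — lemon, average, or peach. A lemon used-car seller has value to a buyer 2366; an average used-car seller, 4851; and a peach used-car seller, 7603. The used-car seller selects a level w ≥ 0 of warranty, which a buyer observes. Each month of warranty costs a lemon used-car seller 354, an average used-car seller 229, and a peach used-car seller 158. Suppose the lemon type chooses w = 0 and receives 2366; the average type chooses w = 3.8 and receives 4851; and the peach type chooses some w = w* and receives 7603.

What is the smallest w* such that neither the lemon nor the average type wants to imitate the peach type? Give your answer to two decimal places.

15.82

Average type (on-path payoff 4851 − 229×3.8 = 3980.8) won't mimic when 3980.8 ≥ 7603 − 229·w*, i.e. w* ≥ 15.82.
Lemon type (on-path payoff 2366) won't mimic when 2366 ≥ 7603 − 354·w*, i.e. w* ≥ 14.79.
Both must hold, so w* = max(14.79, 15.82) = 15.82. The average type's constraint binds.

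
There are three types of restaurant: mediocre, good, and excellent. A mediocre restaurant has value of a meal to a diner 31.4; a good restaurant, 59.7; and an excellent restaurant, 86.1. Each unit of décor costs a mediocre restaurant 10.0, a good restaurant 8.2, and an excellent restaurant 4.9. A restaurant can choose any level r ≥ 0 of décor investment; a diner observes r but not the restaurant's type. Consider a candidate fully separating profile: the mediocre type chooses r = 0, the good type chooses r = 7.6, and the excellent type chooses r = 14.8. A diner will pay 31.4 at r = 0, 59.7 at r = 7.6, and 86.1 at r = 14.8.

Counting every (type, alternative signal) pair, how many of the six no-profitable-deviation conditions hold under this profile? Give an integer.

3

Mediocre (own payoff 31.4): to r=7.6 gives 59.7 − 10.0×7.6 = -16.3 → no gain ✓; to r=14.8 gives 86.1 − 10.0×14.8 = -61.9 → no gain ✓.
Good (own payoff 59.7 − 8.2×7.6 = -2.62): to r=0 gives 31.4 → profitable ✗; to r=14.8 gives 86.1 − 8.2×14.8 = -35.26 → no gain ✓.
Excellent (own payoff 86.1 − 4.9×14.8 = 13.58): to r=0 gives 31.4 → profitable ✗; to r=7.6 gives 59.7 − 4.9×7.6 = 22.46 → profitable ✗.
3 of the 6 constraints hold; not an equilibrium.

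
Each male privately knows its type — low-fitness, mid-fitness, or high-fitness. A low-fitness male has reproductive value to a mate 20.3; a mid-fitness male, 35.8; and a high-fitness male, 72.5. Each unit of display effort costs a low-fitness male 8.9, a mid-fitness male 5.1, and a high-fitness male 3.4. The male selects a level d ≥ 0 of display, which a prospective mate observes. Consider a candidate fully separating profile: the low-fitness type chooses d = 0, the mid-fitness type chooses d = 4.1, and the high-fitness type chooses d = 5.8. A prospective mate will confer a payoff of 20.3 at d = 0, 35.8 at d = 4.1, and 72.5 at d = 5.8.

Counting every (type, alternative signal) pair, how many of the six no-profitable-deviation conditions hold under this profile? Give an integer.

High-fitness (own payoff 72.5 − 3.4×5.8 = 52.78): to d=0 gives 20.3 → no gain ✓; to d=4.1 gives 35.8 − 3.4×4.1 = 21.86 → no gain ✓.
Mid-fitness (own payoff 35.8 − 5.1×4.1 = 14.89): to d=0 gives 20.3 → profitable ✗; to d=5.8 gives 72.5 − 5.1×5.8 = 42.92 → profitable ✗.
Low-fitness (own payoff 20.3): to d=4.1 gives 35.8 − 8.9×4.1 = -0.69 → no gain ✓; to d=5.8 gives 72.5 − 8.9×5.8 = 20.88 → profitable ✗.
3 of the 6 constraints hold; not an equilibrium.

3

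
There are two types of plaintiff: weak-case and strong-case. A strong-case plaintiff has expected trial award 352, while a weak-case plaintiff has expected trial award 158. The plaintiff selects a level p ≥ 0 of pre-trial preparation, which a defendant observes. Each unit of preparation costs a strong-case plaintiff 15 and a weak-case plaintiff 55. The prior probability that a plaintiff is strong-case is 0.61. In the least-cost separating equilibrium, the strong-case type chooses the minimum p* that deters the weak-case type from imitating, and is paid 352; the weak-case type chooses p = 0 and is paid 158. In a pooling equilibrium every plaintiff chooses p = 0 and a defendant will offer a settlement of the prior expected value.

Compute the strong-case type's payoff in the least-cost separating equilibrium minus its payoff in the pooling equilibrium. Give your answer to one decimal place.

22.8

Least-cost separating signal: p* solves 158 = 352 − 55·p*, so p* = (352 − 158)/55 ≈ 3.5273.
Strong-case type's separating payoff: 352 − 15 × p* = 352 − 15 × (352 − 158)/55 = 352 − 2910/55 ≈ 299.091.
Pooling payoff: 0.61 × 352 + 0.39 × 158 = 276.34.
Difference: 299.091 − 276.34 = 22.751, i.e. 22.8 to one decimal place.
The strong-case type prefers to separate.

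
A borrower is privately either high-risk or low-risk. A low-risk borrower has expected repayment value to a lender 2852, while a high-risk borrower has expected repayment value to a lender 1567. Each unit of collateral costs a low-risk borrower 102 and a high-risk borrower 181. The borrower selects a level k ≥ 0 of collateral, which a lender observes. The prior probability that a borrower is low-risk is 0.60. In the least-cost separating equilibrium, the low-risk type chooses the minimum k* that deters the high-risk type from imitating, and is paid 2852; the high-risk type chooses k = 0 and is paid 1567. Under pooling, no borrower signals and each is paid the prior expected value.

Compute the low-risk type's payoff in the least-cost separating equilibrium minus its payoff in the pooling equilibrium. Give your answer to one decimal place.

Least-cost separating signal: k* solves 1567 = 2852 − 181·k*, so k* = (2852 − 1567)/181 ≈ 7.0994.
Low-risk type's separating payoff: 2852 − 102 × k* = 2852 − 102 × (2852 − 1567)/181 = 2852 − 131070/181 ≈ 2127.856.
Pooling payoff: 0.60 × 2852 + 0.40 × 1567 = 2338.
Difference: 2127.856 − 2338 = -210.144, i.e. -210.1 to one decimal place.
The low-risk type would prefer the pooling outcome.

-210.1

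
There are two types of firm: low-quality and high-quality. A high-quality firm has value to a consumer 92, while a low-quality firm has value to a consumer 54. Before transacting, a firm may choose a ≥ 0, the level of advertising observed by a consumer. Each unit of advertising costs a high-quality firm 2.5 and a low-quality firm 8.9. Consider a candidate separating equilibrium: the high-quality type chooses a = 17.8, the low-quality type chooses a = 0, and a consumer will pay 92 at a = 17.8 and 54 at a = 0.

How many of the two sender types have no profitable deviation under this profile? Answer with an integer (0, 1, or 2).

1

Low-quality type: stay at 0 → 54; mimic → 92 − 8.9 × 17.8 = -66.42. IC holds (54 ≥ -66.42).
High-quality type: signal → 92 − 2.5 × 17.8 = 47.5; deviate to 0 → 54. IC fails (47.5 < 54).
1 of 2 constraints hold, so this profile is not an equilibrium.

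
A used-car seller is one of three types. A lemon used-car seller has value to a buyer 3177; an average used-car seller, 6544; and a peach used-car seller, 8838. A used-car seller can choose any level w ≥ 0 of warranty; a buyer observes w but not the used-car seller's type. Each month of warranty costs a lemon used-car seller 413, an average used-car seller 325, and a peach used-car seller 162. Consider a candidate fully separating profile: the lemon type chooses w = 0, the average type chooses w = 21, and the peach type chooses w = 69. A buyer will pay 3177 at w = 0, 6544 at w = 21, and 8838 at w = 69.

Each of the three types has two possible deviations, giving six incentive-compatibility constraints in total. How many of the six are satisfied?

Lemon (own payoff 3177): to w=21 gives 6544 − 413×21 = -2129 → no gain ✓; to w=69 gives 8838 − 413×69 = -19659 → no gain ✓.
Average (own payoff 6544 − 325×21 = -281): to w=0 gives 3177 → profitable ✗; to w=69 gives 8838 − 325×69 = -13587 → no gain ✓.
Peach (own payoff 8838 − 162×69 = -2340): to w=0 gives 3177 → profitable ✗; to w=21 gives 6544 − 162×21 = 3142 → profitable ✗.
3 of the 6 constraints hold; not an equilibrium.

3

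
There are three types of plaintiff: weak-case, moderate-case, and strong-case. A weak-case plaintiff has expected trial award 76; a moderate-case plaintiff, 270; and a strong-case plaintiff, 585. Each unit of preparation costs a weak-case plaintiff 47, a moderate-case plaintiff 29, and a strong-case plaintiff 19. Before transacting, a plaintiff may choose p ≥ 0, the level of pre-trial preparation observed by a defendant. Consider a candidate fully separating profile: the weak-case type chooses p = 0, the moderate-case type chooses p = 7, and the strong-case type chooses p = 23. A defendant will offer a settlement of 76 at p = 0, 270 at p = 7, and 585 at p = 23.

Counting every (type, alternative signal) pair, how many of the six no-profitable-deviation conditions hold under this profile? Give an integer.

5

Weak-case (own payoff 76): to p=7 gives 270 − 47×7 = -59 → no gain ✓; to p=23 gives 585 − 47×23 = -496 → no gain ✓.
Strong-case (own payoff 585 − 19×23 = 148): to p=0 gives 76 → no gain ✓; to p=7 gives 270 − 19×7 = 137 → no gain ✓.
Moderate-case (own payoff 270 − 29×7 = 67): to p=0 gives 76 → profitable ✗; to p=23 gives 585 − 29×23 = -82 → no gain ✓.
5 of the 6 constraints hold; not an equilibrium.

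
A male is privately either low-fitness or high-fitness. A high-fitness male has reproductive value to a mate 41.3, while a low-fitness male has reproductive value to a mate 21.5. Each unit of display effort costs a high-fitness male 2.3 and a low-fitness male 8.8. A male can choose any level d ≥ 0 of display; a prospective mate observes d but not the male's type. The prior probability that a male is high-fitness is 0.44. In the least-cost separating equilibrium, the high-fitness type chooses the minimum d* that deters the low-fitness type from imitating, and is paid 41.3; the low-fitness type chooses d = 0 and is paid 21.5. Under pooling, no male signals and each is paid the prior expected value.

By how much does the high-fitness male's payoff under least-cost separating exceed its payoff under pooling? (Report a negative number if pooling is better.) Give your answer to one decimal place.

Least-cost separating signal: d* solves 21.5 = 41.3 − 8.8·d*, so d* = (41.3 − 21.5)/8.8 = 2.25.
High-fitness type's separating payoff: 41.3 − 2.3 × d* = 41.3 − 2.3 × (41.3 − 21.5)/8.8 = 41.3 − 45.54/8.8 = 36.125.
Pooling payoff: 0.44 × 41.3 + 0.56 × 21.5 = 30.212.
Difference: 36.125 − 30.212 = 5.913, i.e. 5.9 to one decimal place.
The high-fitness type prefers to separate.

5.9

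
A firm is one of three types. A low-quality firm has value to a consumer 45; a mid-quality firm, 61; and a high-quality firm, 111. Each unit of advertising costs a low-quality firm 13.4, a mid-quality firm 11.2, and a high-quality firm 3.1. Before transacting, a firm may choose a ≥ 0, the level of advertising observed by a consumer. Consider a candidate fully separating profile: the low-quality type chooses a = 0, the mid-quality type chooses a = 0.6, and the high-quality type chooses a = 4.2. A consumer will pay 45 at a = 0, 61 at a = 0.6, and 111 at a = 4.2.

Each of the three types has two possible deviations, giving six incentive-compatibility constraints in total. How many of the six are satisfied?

3

High-quality (own payoff 111 − 3.1×4.2 = 97.98): to a=0 gives 45 → no gain ✓; to a=0.6 gives 61 − 3.1×0.6 = 59.14 → no gain ✓.
Mid-quality (own payoff 61 − 11.2×0.6 = 54.28): to a=0 gives 45 → no gain ✓; to a=4.2 gives 111 − 11.2×4.2 = 63.96 → profitable ✗.
Low-quality (own payoff 45): to a=0.6 gives 61 − 13.4×0.6 = 52.96 → profitable ✗; to a=4.2 gives 111 − 13.4×4.2 = 54.72 → profitable ✗.
3 of the 6 constraints hold; not an equilibrium.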